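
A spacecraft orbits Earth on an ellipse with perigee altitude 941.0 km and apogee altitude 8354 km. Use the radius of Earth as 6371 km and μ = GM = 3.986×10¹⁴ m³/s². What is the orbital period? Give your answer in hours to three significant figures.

T ≈ 3.20 hours

r_p = 6371 + 941.0 = 7312.0 km = 7.3120×10⁶ m.
r_a = 6371 + 8354 = 14725 km = 1.4725×10⁷ m.
Semi-major axis a = (r_p + r_a)/2 = (7312.0 + 14725)/2 = 11018 km = 1.102×10⁷ m.
By Kepler's third law T = 2π√(a³/μ) = 2π × 1.832×10³ = 1.151×10⁴ s.
= 3.197 hours.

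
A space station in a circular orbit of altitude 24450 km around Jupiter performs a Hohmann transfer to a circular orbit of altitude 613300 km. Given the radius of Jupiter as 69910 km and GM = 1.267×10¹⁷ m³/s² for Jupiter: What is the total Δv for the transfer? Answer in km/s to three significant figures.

r₁ = 69910 + 24450 = 94360 km = 9.4360×10⁷ m.
r₂ = 69910 + 613300 = 683210 km = 6.8321×10⁸ m.
Transfer ellipse a_t = (r₁ + r₂)/2 = 3.888×10⁸ m.
At r₁: circular v_c1 = √(μ/r₁) = 36640 m/s; transfer-perijove v_p = √[μ(2/r₁ − 1/a_t)] = 48580 m/s.
Δv₁ = v_p − v_c1 = 11930 m/s.
At r₂: circular v_c2 = √(μ/r₂) = 13620 m/s; transfer-apojove v_a = √[μ(2/r₂ − 1/a_t)] = 6709 m/s.
Δv₂ = v_c2 − v_a = 6909 m/s.
Total Δv = Δv₁ + Δv₂ = 18840 m/s = 18.84 km/s.

Δv_total ≈ 18.8 km/s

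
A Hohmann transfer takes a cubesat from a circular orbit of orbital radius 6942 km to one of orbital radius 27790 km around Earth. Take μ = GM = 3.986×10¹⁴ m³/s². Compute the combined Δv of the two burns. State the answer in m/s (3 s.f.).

r₁ = 6942 km = 6.942×10⁶ m.
r₂ = 27790 km = 2.779×10⁷ m.
Transfer ellipse a_t = (r₁ + r₂)/2 = 1.737×10⁷ m.
At r₁: circular v_c1 = √(μ/r₁) = 7578 m/s; transfer-perigee v_p = √[μ(2/r₁ − 1/a_t)] = 9586 m/s.
Δv₁ = v_p − v_c1 = 2008 m/s.
At r₂: circular v_c2 = √(μ/r₂) = 3787 m/s; transfer-apogee v_a = √[μ(2/r₂ − 1/a_t)] = 2395 m/s.
Δv₂ = v_c2 − v_a = 1393 m/s.
Total Δv = Δv₁ + Δv₂ = 3401 m/s.

Δv_total ≈ 3400 m/s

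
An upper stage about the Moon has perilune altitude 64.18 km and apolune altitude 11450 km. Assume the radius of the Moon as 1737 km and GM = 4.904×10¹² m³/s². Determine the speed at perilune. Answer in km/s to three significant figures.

v ≈ 2.19 km/s

r_p = 1737 + 64.18 = 1801.2 km = 1.8012×10⁶ m.
r_a = 1737 + 11450 = 13187 km = 1.3187×10⁷ m.
Semi-major axis a = (r_p + r_a)/2 = 7494.1 km = 7.494×10⁶ m.
Vis-viva: v² = μ(2/r − 1/a) = 4.904×10¹² × (1.110×10⁻⁶ − 1.334×10⁻⁷) = 4.791×10⁶ m²/s².
v = 2189 m/s = 2.189 km/s.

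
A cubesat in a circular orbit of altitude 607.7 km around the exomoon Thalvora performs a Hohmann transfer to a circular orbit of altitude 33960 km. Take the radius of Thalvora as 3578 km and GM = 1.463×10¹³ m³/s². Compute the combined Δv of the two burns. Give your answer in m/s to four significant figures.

r₁ = 3578 + 607.7 = 4185.7 km = 4.1857×10⁶ m.
r₂ = 3578 + 33960 = 37538 km = 3.7538×10⁷ m.
Transfer ellipse a_t = (r₁ + r₂)/2 = 2.086×10⁷ m.
At r₁: circular v_c1 = √(μ/r₁) = 1870 m/s; transfer-periapsis v_p = √[μ(2/r₁ − 1/a_t)] = 2508 m/s.
Δv₁ = v_p − v_c1 = 638.3 m/s.
At r₂: circular v_c2 = √(μ/r₂) = 624.3 m/s; transfer-apoapsis v_a = √[μ(2/r₂ − 1/a_t)] = 279.6 m/s.
Δv₂ = v_c2 − v_a = 344.7 m/s.
Total Δv = Δv₁ + Δv₂ = 982.9 m/s.

Δv_total ≈ 982.9 m/s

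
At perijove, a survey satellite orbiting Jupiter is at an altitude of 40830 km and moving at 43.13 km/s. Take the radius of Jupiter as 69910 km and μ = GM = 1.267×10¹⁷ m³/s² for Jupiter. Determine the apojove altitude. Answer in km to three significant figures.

r_p = 69910 + 40830 = 1.1074×10⁵ km = 1.107×10⁸ m.
Specific energy ε = v²/2 − μ/r = -2.140×10⁸ J/kg, so a = −μ/(2ε) = 2.960×10⁸ m.
The apsides satisfy r_p + r_a = 2a, so the apojove radius is 2a − r_p = 4.813×10⁸ m = 4.8125×10⁵ km.
Apojove altitude = 4.8125×10⁵ − 69910 = 4.1134×10⁵ km.

apojove altitude ≈ 4.11×10⁵ km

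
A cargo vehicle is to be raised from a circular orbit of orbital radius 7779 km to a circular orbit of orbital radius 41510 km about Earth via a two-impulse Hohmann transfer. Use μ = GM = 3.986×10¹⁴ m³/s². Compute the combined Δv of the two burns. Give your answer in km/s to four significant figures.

r₁ = 7779 km = 7.779×10⁶ m.
r₂ = 41510 km = 4.151×10⁷ m.
Transfer ellipse a_t = (r₁ + r₂)/2 = 2.464×10⁷ m.
At r₁: circular v_c1 = √(μ/r₁) = 7158 m/s; transfer-perigee v_p = √[μ(2/r₁ − 1/a_t)] = 9290 m/s.
Δv₁ = v_p − v_c1 = 2132 m/s.
At r₂: circular v_c2 = √(μ/r₂) = 3099 m/s; transfer-apogee v_a = √[μ(2/r₂ − 1/a_t)] = 1741 m/s.
Δv₂ = v_c2 − v_a = 1358 m/s.
Total Δv = Δv₁ + Δv₂ = 3490 m/s = 3.490 km/s.

Δv_total ≈ 3.490 km/s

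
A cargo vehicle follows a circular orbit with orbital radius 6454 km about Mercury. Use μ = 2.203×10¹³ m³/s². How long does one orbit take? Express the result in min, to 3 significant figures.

r = 6454 km = 6.454×10⁶ m.
Kepler's third law: T = 2π√(r³/μ) = 2π√((6.454×10⁶)³ / 2.203×10¹³).
r³/μ = 1.220×10⁷ s², so T = 2π × 3.493×10³ = 2.195×10⁴ s.
Converting: 2.195×10⁴ s ÷ 60.00 = 365.8 min.

T ≈ 366 min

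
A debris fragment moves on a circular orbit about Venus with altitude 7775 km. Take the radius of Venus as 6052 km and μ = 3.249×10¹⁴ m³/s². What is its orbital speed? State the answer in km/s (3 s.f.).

v ≈ 4.85 km/s

r = 6052 + 7775 = 13827 km = 1.3827×10⁷ m.
For a circular orbit v = √(μ/r) = √(3.249×10¹⁴ / 1.383×10⁷) = √(2.350×10⁷) = 4847 m/s.
That is 4.847 km/s.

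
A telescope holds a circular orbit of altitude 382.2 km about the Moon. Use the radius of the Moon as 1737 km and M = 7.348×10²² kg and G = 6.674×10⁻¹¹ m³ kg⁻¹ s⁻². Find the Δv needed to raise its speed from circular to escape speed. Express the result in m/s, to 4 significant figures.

Δv ≈ 630.1 m/s

μ = GM = 6.674×10⁻¹¹ × 7.348×10²² = 4.904×10¹² m³/s².
r = 1737 + 382.2 = 2119.2 km = 2.1192×10⁶ m.
Circular speed v_c = √(μ/r) = 1521 m/s.
Escape speed v_esc = √(2μ/r) = √2 × v_c = 2151 m/s.
Δv = v_esc − v_c = 630.1 m/s.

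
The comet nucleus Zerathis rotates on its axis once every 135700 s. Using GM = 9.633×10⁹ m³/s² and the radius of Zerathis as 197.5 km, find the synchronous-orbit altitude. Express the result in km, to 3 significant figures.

A synchronous orbit has period T, so by Kepler's third law a = (μT²/4π²)^(1/3).
μT²/4π² = 9.633×10⁹ × (1.357×10⁵)² / 39.48 = 4.493×10¹⁸ m³.
a = 1.650×10⁶ m = 1650.1 km.
Altitude h = a − R = 1650.1 − 197.5 = 1452.6 km.

h_sync ≈ 1450 km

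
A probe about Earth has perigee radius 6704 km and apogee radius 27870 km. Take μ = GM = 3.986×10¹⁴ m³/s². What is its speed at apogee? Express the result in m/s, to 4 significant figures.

v ≈ 2355 m/s

Semi-major axis a = (r_p + r_a)/2 = 17287 km = 1.729×10⁷ m.
Vis-viva: v² = μ(2/r − 1/a) = 3.986×10¹⁴ × (7.176×10⁻⁸ − 5.785×10⁻⁸) = 5.546×10⁶ m²/s².
v = 2355 m/s.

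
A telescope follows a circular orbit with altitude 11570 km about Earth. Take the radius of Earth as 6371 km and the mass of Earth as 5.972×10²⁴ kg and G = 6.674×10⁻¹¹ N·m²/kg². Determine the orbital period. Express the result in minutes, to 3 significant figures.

T ≈ 399 minutes

μ = GM = 6.674×10⁻¹¹ × 5.972×10²⁴ = 3.986×10¹⁴ m³/s².
r = 6371 + 11570 = 17941 km = 1.7941×10⁷ m.
Kepler's third law: T = 2π√(r³/μ) = 2π√((1.794×10⁷)³ / 3.986×10¹⁴).
r³/μ = 1.449×10⁷ s², so T = 2π × 3.806×10³ = 2.392×10⁴ s.
Converting: 2.392×10⁴ s ÷ 60.00 = 398.6 minutes.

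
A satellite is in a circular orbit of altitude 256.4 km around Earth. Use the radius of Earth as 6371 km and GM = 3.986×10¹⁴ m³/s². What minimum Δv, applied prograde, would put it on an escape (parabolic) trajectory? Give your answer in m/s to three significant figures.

Δv ≈ 3210 m/s

r = 6371 + 256.4 = 6627.4 km = 6.6274×10⁶ m.
Circular speed v_c = √(μ/r) = 7755 m/s.
Escape speed v_esc = √(2μ/r) = √2 × v_c = 10970 m/s.
Δv = v_esc − v_c = 3212 m/s.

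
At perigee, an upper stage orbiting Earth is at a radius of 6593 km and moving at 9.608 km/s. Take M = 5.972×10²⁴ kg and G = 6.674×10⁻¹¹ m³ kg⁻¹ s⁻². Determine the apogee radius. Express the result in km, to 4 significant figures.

apogee radius ≈ 21290 km

μ = GM = 6.674×10⁻¹¹ × 5.972×10²⁴ = 3.986×10¹⁴ m³/s².
r_p = 6.593×10⁶ m.
Specific energy ε = v²/2 − μ/r = -1.430×10⁷ J/kg, so a = −μ/(2ε) = 1.394×10⁷ m.
The apsides satisfy r_p + r_a = 2a, so the apogee radius is 2a − r_p = 2.129×10⁷ m = 21285 km.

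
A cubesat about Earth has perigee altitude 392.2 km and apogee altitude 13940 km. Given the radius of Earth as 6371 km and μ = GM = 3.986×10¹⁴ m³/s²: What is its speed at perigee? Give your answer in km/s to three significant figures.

v ≈ 9.40 km/s

r_p = 6371 + 392.2 = 6763.2 km = 6.7632×10⁶ m.
r_a = 6371 + 13940 = 20311 km = 2.0311×10⁷ m.
Semi-major axis a = (r_p + r_a)/2 = 13537 km = 1.354×10⁷ m.
Vis-viva: v² = μ(2/r − 1/a) = 3.986×10¹⁴ × (2.957×10⁻⁷ − 7.387×10⁻⁸) = 8.843×10⁷ m²/s².
v = 9404 m/s = 9.404 km/s.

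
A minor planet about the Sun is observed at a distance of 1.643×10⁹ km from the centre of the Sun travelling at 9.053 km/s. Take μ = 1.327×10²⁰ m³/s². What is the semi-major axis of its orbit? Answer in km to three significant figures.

a ≈ 1.67×10⁹ km

r = 1.643×10¹² m.
Specific orbital energy ε = v²/2 − μ/r = (9053)²/2 − 1.327×10²⁰/1.643×10¹² = -3.979×10⁷ J/kg.
Since ε = −μ/(2a), a = −μ/(2ε) = 1.668×10¹² m = 1.6676×10⁹ km.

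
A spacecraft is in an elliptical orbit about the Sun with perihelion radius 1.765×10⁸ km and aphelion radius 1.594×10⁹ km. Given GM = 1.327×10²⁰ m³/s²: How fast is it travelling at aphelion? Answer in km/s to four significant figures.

Semi-major axis a = (r_p + r_a)/2 = 8.8525×10⁸ km = 8.852×10¹¹ m.
Vis-viva: v² = μ(2/r − 1/a) = 1.327×10²⁰ × (1.255×10⁻¹² − 1.130×10⁻¹²) = 1.660×10⁷ m²/s².
v = 4074 m/s = 4.074 km/s.

v ≈ 4.074 km/s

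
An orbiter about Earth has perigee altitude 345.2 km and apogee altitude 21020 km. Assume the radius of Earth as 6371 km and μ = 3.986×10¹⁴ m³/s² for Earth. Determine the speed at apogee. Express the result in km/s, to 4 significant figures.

v ≈ 2.394 km/s

r_p = 6371 + 345.2 = 6716.2 km = 6.7162×10⁶ m.
r_a = 6371 + 21020 = 27391 km = 2.7391×10⁷ m.
Semi-major axis a = (r_p + r_a)/2 = 17054 km = 1.705×10⁷ m.
Vis-viva: v² = μ(2/r − 1/a) = 3.986×10¹⁴ × (7.302×10⁻⁸ − 5.864×10⁻⁸) = 5.731×10⁶ m²/s².
v = 2394 m/s = 2.394 km/s.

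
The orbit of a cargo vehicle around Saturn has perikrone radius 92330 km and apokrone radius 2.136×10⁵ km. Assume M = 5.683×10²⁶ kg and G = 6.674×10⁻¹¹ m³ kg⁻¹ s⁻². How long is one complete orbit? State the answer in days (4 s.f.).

T ≈ 0.7064 days

μ = GM = 6.674×10⁻¹¹ × 5.683×10²⁶ = 3.793×10¹⁶ m³/s².
Semi-major axis a = (r_p + r_a)/2 = (92330 + 2.1360×10⁵)/2 = 1.5296×10⁵ km = 1.530×10⁸ m.
By Kepler's third law T = 2π√(a³/μ) = 2π × 9.714×10³ = 6.104×10⁴ s.
= 0.7064 days.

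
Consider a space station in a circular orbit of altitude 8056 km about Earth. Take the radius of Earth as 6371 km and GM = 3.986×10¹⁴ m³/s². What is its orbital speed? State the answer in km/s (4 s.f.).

r = 6371 + 8056 = 14427 km = 1.4427×10⁷ m.
For a circular orbit v = √(μ/r) = √(3.986×10¹⁴ / 1.443×10⁷) = √(2.763×10⁷) = 5256 m/s.
That is 5.256 km/s.

v ≈ 5.256 km/s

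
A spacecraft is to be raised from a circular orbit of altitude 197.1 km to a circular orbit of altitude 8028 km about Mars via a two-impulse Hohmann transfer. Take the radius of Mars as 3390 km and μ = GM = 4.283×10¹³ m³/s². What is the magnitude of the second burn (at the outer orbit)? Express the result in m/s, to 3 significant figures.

r₁ = 3390 + 197.1 = 3587.1 km = 3.5871×10⁶ m.
r₂ = 3390 + 8028 = 11418 km = 1.1418×10⁷ m.
Transfer ellipse a_t = (r₁ + r₂)/2 = 7.503×10⁶ m.
At r₁: circular v_c1 = √(μ/r₁) = 3455 m/s; transfer-periapsis v_p = √[μ(2/r₁ − 1/a_t)] = 4263 m/s.
At r₂: circular v_c2 = √(μ/r₂) = 1937 m/s; transfer-apoapsis v_a = √[μ(2/r₂ − 1/a_t)] = 1339 m/s.
Δv₂ = v_c2 − v_a = 597.6 m/s.

Δv ≈ 598 m/s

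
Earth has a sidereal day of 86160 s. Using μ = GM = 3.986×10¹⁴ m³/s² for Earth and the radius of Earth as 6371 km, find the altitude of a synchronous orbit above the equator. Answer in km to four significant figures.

h_sync ≈ 35790 km

A synchronous orbit has period T, so by Kepler's third law a = (μT²/4π²)^(1/3).
μT²/4π² = 3.986×10¹⁴ × (8.616×10⁴)² / 39.48 = 7.495×10²² m³.
a = 4.216×10⁷ m = 42163 km.
Altitude h = a − R = 42163 − 6371 = 35792 km.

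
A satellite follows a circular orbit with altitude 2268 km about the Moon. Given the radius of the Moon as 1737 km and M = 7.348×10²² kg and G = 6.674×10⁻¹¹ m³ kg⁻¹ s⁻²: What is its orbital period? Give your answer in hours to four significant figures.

T ≈ 6.317 hours

μ = GM = 6.674×10⁻¹¹ × 7.348×10²² = 4.904×10¹² m³/s².
r = 1737 + 2268 = 4005.0 km = 4.0050×10⁶ m.
Kepler's third law: T = 2π√(r³/μ) = 2π√((4.005×10⁶)³ / 4.904×10¹²).
r³/μ = 1.310×10⁷ s², so T = 2π × 3.619×10³ = 2.274×10⁴ s.
Converting: 2.274×10⁴ s ÷ 3600 = 6.317 hours.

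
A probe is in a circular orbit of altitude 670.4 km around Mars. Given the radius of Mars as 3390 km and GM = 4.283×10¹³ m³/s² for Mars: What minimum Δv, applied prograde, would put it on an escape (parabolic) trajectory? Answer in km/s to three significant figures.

Δv ≈ 1.35 km/s

r = 3390 + 670.4 = 4060.4 km = 4.0604×10⁶ m.
Circular speed v_c = √(μ/r) = 3248 m/s.
Escape speed v_esc = √(2μ/r) = √2 × v_c = 4593 m/s.
Δv = v_esc − v_c = 1345 m/s = 1.345 km/s.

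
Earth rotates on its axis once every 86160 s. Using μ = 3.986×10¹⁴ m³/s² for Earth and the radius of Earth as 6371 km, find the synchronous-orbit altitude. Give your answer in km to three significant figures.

h_sync ≈ 35800 km

A synchronous orbit has period T, so by Kepler's third law a = (μT²/4π²)^(1/3).
μT²/4π² = 3.986×10¹⁴ × (8.616×10⁴)² / 39.48 = 7.495×10²² m³.
a = 4.216×10⁷ m = 42163 km.
Altitude h = a − R = 42163 − 6371 = 35792 km.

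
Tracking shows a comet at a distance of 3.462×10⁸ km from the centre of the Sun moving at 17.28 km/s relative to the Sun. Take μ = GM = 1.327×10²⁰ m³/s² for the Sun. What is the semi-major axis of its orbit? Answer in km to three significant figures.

a ≈ 2.84×10⁸ km

r = 3.462×10¹¹ m.
Specific orbital energy ε = v²/2 − μ/r = (17280)²/2 − 1.327×10²⁰/3.462×10¹¹ = -2.340×10⁸ J/kg.
Since ε = −μ/(2a), a = −μ/(2ε) = 2.835×10¹¹ m = 2.8354×10⁸ km.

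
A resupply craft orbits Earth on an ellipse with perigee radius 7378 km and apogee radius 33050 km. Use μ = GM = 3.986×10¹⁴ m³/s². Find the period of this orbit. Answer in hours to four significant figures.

T ≈ 7.945 hours

Semi-major axis a = (r_p + r_a)/2 = (7378.0 + 33050)/2 = 20214 km = 2.021×10⁷ m.
By Kepler's third law T = 2π√(a³/μ) = 2π × 4.552×10³ = 2.860×10⁴ s.
= 7.945 hours.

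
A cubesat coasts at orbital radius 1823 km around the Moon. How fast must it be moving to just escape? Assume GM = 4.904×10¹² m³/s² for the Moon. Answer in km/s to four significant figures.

r = 1823 km = 1.823×10⁶ m.
Escape speed v_esc = √(2μ/r) = √(2 × 4.904×10¹² / 1.823×10⁶) = √(5.380×10⁶) = 2320 m/s.
= 2.320 km/s.

v_esc ≈ 2.320 km/s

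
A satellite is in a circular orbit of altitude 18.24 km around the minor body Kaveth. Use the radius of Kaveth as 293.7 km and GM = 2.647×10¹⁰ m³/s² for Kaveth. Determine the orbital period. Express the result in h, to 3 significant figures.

r = 293.7 + 18.24 = 311.94 km = 3.1194×10⁵ m.
Kepler's third law: T = 2π√(r³/μ) = 2π√((3.119×10⁵)³ / 2.647×10¹⁰).
r³/μ = 1.147×10⁶ s², so T = 2π × 1.071×10³ = 6.728×10³ s.
Converting: 6.728×10³ s ÷ 3600 = 1.869 h.

T ≈ 1.87 h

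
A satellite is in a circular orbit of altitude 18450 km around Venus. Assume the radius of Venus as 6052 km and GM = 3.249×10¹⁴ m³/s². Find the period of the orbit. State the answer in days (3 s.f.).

r = 6052 + 18450 = 24502 km = 2.4502×10⁷ m.
Kepler's third law: T = 2π√(r³/μ) = 2π√((2.450×10⁷)³ / 3.249×10¹⁴).
r³/μ = 4.527×10⁷ s², so T = 2π × 6.729×10³ = 4.228×10⁴ s.
Converting: 4.228×10⁴ s ÷ 86400 = 0.4893 days.

T ≈ 0.489 days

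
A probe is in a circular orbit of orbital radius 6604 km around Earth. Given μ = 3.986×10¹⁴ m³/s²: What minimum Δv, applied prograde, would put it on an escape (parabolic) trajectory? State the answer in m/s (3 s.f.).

Δv ≈ 3220 m/s

r = 6604 km = 6.604×10⁶ m.
Circular speed v_c = √(μ/r) = 7769 m/s.
Escape speed v_esc = √(2μ/r) = √2 × v_c = 10990 m/s.
Δv = v_esc − v_c = 3218 m/s.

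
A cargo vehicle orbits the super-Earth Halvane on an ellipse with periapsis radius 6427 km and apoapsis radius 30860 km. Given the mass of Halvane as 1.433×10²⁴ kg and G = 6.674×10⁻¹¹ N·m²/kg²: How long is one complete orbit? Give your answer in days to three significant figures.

T ≈ 0.599 days

μ = GM = 6.674×10⁻¹¹ × 1.433×10²⁴ = 9.564×10¹³ m³/s².
Semi-major axis a = (r_p + r_a)/2 = (6427.0 + 30860)/2 = 18644 km = 1.864×10⁷ m.
By Kepler's third law T = 2π√(a³/μ) = 2π × 8.231×10³ = 5.172×10⁴ s.
= 0.5986 days.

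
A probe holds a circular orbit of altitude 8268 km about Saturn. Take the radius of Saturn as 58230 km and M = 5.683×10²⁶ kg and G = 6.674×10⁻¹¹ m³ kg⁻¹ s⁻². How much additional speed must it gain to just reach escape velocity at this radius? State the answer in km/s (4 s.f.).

μ = GM = 6.674×10⁻¹¹ × 5.683×10²⁶ = 3.793×10¹⁶ m³/s².
r = 58230 + 8268 = 66498 km = 6.6498×10⁷ m.
Circular speed v_c = √(μ/r) = 23880 m/s.
Escape speed v_esc = √(2μ/r) = √2 × v_c = 33770 m/s.
Δv = v_esc − v_c = 9892 m/s = 9.892 km/s.

Δv ≈ 9.892 km/s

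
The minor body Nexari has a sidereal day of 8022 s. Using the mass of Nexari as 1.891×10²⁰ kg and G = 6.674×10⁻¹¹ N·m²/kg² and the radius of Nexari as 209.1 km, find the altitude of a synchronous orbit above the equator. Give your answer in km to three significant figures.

h_sync ≈ 64.9 km

μ = GM = 6.674×10⁻¹¹ × 1.891×10²⁰ = 1.262×10¹⁰ m³/s².
A synchronous orbit has period T, so by Kepler's third law a = (μT²/4π²)^(1/3).
μT²/4π² = 1.262×10¹⁰ × (8.022×10³)² / 39.48 = 2.057×10¹⁶ m³.
a = 2.740×10⁵ m = 274.01 km.
Altitude h = a − R = 274.01 − 209.1 = 64.907 km.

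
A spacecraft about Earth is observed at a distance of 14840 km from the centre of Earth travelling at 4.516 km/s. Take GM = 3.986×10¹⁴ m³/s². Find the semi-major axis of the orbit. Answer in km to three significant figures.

r = 1.484×10⁷ m.
Vis-viva rearranged: 1/a = 2/r − v²/μ = 1.348×10⁻⁷ − 5.116×10⁻⁸ = 8.361×10⁻⁸ m⁻¹.
a = 1.196×10⁷ m = 11961 km.

a ≈ 12000 km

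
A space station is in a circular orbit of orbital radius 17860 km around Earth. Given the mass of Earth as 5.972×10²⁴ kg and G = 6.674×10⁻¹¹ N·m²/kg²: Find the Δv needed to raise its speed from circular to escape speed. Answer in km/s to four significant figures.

μ = GM = 6.674×10⁻¹¹ × 5.972×10²⁴ = 3.986×10¹⁴ m³/s².
r = 17860 km = 1.786×10⁷ m.
Circular speed v_c = √(μ/r) = 4724 m/s.
Escape speed v_esc = √(2μ/r) = √2 × v_c = 6681 m/s.
Δv = v_esc − v_c = 1957 m/s = 1.957 km/s.

Δv ≈ 1.957 km/s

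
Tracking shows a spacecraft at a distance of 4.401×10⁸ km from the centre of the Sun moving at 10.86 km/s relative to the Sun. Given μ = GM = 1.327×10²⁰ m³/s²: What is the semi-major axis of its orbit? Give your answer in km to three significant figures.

r = 4.401×10¹¹ m.
Vis-viva rearranged: 1/a = 2/r − v²/μ = 4.544×10⁻¹² − 8.888×10⁻¹³ = 3.656×10⁻¹² m⁻¹.
a = 2.735×10¹¹ m = 2.7355×10⁸ km.

a ≈ 2.74×10⁸ km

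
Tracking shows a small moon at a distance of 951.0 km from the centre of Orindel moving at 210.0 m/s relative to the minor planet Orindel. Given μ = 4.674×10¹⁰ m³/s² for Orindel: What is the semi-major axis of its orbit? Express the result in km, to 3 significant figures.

a ≈ 862 km

r = 9.510×10⁵ m.
Vis-viva rearranged: 1/a = 2/r − v²/μ = 2.103×10⁻⁶ − 9.435×10⁻⁷ = 1.160×10⁻⁶ m⁻¹.
a = 8.624×10⁵ m = 862.42 km.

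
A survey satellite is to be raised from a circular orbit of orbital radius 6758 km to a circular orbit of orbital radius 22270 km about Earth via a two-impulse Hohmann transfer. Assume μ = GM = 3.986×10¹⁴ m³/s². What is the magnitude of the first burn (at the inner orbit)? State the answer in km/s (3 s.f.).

r₁ = 6758 km = 6.758×10⁶ m.
r₂ = 22270 km = 2.227×10⁷ m.
Transfer ellipse a_t = (r₁ + r₂)/2 = 1.451×10⁷ m.
At r₁: circular v_c1 = √(μ/r₁) = 7680 m/s; transfer-perigee v_p = √[μ(2/r₁ − 1/a_t)] = 9513 m/s.
Δv₁ = v_p − v_c1 = 1833 m/s.
= 1.833 km/s.

Δv ≈ 1.83 km/s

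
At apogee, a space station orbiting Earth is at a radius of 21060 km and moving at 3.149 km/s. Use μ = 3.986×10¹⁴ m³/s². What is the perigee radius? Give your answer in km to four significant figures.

r_a = 2.106×10⁷ m.
Specific energy ε = v²/2 − μ/r = -1.397×10⁷ J/kg, so a = −μ/(2ε) = 1.427×10⁷ m.
The apsides satisfy r_p + r_a = 2a, so the perigee radius is 2a − r_a = 7.475×10⁶ m = 7475.1 km.

perigee radius ≈ 7475 km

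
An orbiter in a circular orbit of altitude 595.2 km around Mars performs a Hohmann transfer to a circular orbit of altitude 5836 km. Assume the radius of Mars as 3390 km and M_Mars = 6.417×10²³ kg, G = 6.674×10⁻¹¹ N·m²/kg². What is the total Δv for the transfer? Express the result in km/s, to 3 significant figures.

Δv_total ≈ 1.08 km/s

μ = GM = 6.674×10⁻¹¹ × 6.417×10²³ = 4.283×10¹³ m³/s².
r₁ = 3390 + 595.2 = 3985.2 km = 3.9852×10⁶ m.
r₂ = 3390 + 5836 = 9226.0 km = 9.2260×10⁶ m.
Transfer ellipse a_t = (r₁ + r₂)/2 = 6.606×10⁶ m.
At r₁: circular v_c1 = √(μ/r₁) = 3278 m/s; transfer-periapsis v_p = √[μ(2/r₁ − 1/a_t)] = 3874 m/s.
Δv₁ = v_p − v_c1 = 596.0 m/s.
At r₂: circular v_c2 = √(μ/r₂) = 2155 m/s; transfer-apoapsis v_a = √[μ(2/r₂ − 1/a_t)] = 1673 m/s.
Δv₂ = v_c2 − v_a = 481.0 m/s.
Total Δv = Δv₁ + Δv₂ = 1077 m/s = 1.077 km/s.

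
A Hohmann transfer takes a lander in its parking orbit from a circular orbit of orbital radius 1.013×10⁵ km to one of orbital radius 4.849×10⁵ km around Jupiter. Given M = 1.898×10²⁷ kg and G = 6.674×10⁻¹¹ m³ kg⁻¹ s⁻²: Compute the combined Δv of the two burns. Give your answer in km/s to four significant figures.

Δv_total ≈ 16.78 km/s

μ = GM = 6.674×10⁻¹¹ × 1.898×10²⁷ = 1.267×10¹⁷ m³/s².
r₁ = 1.013×10⁵ km = 1.013×10⁸ m.
r₂ = 4.849×10⁵ km = 4.849×10⁸ m.
Transfer ellipse a_t = (r₁ + r₂)/2 = 2.931×10⁸ m.
At r₁: circular v_c1 = √(μ/r₁) = 35360 m/s; transfer-perijove v_p = √[μ(2/r₁ − 1/a_t)] = 45480 m/s.
Δv₁ = v_p − v_c1 = 10120 m/s.
At r₂: circular v_c2 = √(μ/r₂) = 16160 m/s; transfer-apojove v_a = √[μ(2/r₂ − 1/a_t)] = 9502 m/s.
Δv₂ = v_c2 − v_a = 6661 m/s.
Total Δv = Δv₁ + Δv₂ = 16780 m/s = 16.78 km/s.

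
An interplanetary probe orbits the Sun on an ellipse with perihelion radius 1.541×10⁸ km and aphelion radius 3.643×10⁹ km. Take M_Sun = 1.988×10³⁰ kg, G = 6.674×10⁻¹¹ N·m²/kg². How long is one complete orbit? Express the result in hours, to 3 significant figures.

μ = GM = 6.674×10⁻¹¹ × 1.988×10³⁰ = 1.327×10²⁰ m³/s².
Semi-major axis a = (r_p + r_a)/2 = (1.5410×10⁸ + 3.6430×10⁹)/2 = 1.8986×10⁹ km = 1.899×10¹² m.
By Kepler's third law T = 2π√(a³/μ) = 2π × 2.271×10⁸ = 1.427×10⁹ s.
= 3.964×10⁵ hours.

T ≈ 396000 hours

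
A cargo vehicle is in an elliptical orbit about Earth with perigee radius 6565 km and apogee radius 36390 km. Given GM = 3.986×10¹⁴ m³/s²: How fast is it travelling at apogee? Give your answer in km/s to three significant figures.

Semi-major axis a = (r_p + r_a)/2 = 21478 km = 2.148×10⁷ m.
Vis-viva: v² = μ(2/r − 1/a) = 3.986×10¹⁴ × (5.496×10⁻⁸ − 4.656×10⁻⁸) = 3.348×10⁶ m²/s².
v = 1830 m/s = 1.830 km/s.

v ≈ 1.83 km/s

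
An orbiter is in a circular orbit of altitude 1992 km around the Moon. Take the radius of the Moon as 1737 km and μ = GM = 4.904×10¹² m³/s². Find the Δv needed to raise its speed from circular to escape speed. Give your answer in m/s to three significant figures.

r = 1737 + 1992 = 3729.0 km = 3.7290×10⁶ m.
Circular speed v_c = √(μ/r) = 1147 m/s.
Escape speed v_esc = √(2μ/r) = √2 × v_c = 1622 m/s.
Δv = v_esc − v_c = 475.0 m/s.

Δv ≈ 475 m/s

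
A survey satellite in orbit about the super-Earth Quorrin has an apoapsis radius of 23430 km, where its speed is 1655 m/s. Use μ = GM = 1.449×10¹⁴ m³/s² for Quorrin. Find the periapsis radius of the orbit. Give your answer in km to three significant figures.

periapsis radius ≈ 6660 km

r_a = 2.343×10⁷ m.
Specific energy ε = v²/2 − μ/r = -4.815×10⁶ J/kg, so a = −μ/(2ε) = 1.505×10⁷ m.
The apsides satisfy r_p + r_a = 2a, so the periapsis radius is 2a − r_a = 6.664×10⁶ m = 6664.3 km.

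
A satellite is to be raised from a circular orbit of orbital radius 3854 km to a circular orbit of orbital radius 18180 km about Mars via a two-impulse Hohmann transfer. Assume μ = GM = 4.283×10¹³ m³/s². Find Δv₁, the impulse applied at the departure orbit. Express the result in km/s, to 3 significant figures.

Δv ≈ 0.949 km/s

r₁ = 3854 km = 3.854×10⁶ m.
r₂ = 18180 km = 1.818×10⁷ m.
Transfer ellipse a_t = (r₁ + r₂)/2 = 1.102×10⁷ m.
At r₁: circular v_c1 = √(μ/r₁) = 3334 m/s; transfer-periapsis v_p = √[μ(2/r₁ − 1/a_t)] = 4282 m/s.
Δv₁ = v_p − v_c1 = 948.7 m/s.
= 0.9487 km/s.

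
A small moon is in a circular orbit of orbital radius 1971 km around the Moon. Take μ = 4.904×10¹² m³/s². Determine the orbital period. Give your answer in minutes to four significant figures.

r = 1971 km = 1.971×10⁶ m.
Kepler's third law: T = 2π√(r³/μ) = 2π√((1.971×10⁶)³ / 4.904×10¹²).
r³/μ = 1.561×10⁶ s², so T = 2π × 1.250×10³ = 7.851×10³ s.
Converting: 7.851×10³ s ÷ 60.00 = 130.9 minutes.

T ≈ 130.9 minutes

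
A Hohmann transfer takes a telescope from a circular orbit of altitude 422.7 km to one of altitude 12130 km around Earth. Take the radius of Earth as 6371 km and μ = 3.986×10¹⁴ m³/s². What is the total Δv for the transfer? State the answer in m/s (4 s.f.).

r₁ = 6371 + 422.7 = 6793.7 km = 6.7937×10⁶ m.
r₂ = 6371 + 12130 = 18501 km = 1.8501×10⁷ m.
Transfer ellipse a_t = (r₁ + r₂)/2 = 1.265×10⁷ m.
At r₁: circular v_c1 = √(μ/r₁) = 7660 m/s; transfer-perigee v_p = √[μ(2/r₁ − 1/a_t)] = 9264 m/s.
Δv₁ = v_p − v_c1 = 1605 m/s.
At r₂: circular v_c2 = √(μ/r₂) = 4642 m/s; transfer-apogee v_a = √[μ(2/r₂ − 1/a_t)] = 3402 m/s.
Δv₂ = v_c2 − v_a = 1240 m/s.
Total Δv = Δv₁ + Δv₂ = 2844 m/s.

Δv_total ≈ 2844 m/s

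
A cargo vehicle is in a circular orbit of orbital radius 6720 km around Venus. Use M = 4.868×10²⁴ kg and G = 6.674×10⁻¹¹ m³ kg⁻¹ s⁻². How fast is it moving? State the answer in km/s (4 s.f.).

v ≈ 6.953 km/s

μ = GM = 6.674×10⁻¹¹ × 4.868×10²⁴ = 3.249×10¹⁴ m³/s².
r = 6720 km = 6.720×10⁶ m.
For a circular orbit v = √(μ/r) = √(3.249×10¹⁴ / 6.720×10⁶) = √(4.835×10⁷) = 6953 m/s.
That is 6.953 km/s.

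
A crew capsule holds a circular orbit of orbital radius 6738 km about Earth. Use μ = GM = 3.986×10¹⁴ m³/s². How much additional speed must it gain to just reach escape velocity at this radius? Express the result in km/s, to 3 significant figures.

Δv ≈ 3.19 km/s

r = 6738 km = 6.738×10⁶ m.
Circular speed v_c = √(μ/r) = 7691 m/s.
Escape speed v_esc = √(2μ/r) = √2 × v_c = 10880 m/s.
Δv = v_esc − v_c = 3186 m/s = 3.186 km/s.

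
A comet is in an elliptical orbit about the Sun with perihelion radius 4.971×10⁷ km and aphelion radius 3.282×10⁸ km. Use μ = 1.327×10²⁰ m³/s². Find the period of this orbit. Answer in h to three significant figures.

T ≈ 12400 h

Semi-major axis a = (r_p + r_a)/2 = (4.9710×10⁷ + 3.2820×10⁸)/2 = 1.8896×10⁸ km = 1.890×10¹¹ m.
By Kepler's third law T = 2π√(a³/μ) = 2π × 7.130×10⁶ = 4.480×10⁷ s.
= 12440 h.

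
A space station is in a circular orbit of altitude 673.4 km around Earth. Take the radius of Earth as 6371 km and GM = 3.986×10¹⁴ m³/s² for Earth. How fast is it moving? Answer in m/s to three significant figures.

v ≈ 7520 m/s

r = 6371 + 673.4 = 7044.4 km = 7.0444×10⁶ m.
For a circular orbit v = √(μ/r) = √(3.986×10¹⁴ / 7.044×10⁶) = √(5.658×10⁷) = 7522 m/s.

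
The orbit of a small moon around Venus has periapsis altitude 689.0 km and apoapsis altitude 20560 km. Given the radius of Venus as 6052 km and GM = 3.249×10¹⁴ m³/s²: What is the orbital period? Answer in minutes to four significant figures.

r_p = 6052 + 689.0 = 6741.0 km = 6.7410×10⁶ m.
r_a = 6052 + 20560 = 26612 km = 2.6612×10⁷ m.
Semi-major axis a = (r_p + r_a)/2 = (6741.0 + 26612)/2 = 16676 km = 1.668×10⁷ m.
By Kepler's third law T = 2π√(a³/μ) = 2π × 3.778×10³ = 2.374×10⁴ s.
= 395.6 minutes.

T ≈ 395.6 minutes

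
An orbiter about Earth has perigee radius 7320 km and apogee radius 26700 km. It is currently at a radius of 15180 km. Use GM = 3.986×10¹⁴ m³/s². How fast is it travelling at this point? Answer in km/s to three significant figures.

Semi-major axis a = (r_p + r_a)/2 = 17010 km = 1.701×10⁷ m.
Vis-viva: v² = μ(2/r − 1/a) = 3.986×10¹⁴ × (1.318×10⁻⁷ − 5.879×10⁻⁸) = 2.908×10⁷ m²/s².
v = 5393 m/s = 5.393 km/s.

v ≈ 5.39 km/s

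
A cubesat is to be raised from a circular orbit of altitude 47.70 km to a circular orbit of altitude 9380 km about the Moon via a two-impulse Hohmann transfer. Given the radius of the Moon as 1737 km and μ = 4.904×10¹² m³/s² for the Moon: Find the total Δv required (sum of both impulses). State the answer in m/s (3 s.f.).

Δv_total ≈ 833 m/s

r₁ = 1737 + 47.70 = 1784.7 km = 1.7847×10⁶ m.
r₂ = 1737 + 9380 = 11117 km = 1.1117×10⁷ m.
Transfer ellipse a_t = (r₁ + r₂)/2 = 6.451×10⁶ m.
At r₁: circular v_c1 = √(μ/r₁) = 1658 m/s; transfer-perilune v_p = √[μ(2/r₁ − 1/a_t)] = 2176 m/s.
Δv₁ = v_p − v_c1 = 518.4 m/s.
At r₂: circular v_c2 = √(μ/r₂) = 664.2 m/s; transfer-apolune v_a = √[μ(2/r₂ − 1/a_t)] = 349.3 m/s.
Δv₂ = v_c2 − v_a = 314.8 m/s.
Total Δv = Δv₁ + Δv₂ = 833.3 m/s.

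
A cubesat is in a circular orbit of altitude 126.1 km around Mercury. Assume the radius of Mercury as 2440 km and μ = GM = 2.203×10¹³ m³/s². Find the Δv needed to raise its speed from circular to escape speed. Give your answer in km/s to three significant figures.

r = 2440 + 126.1 = 2566.1 km = 2.5661×10⁶ m.
Circular speed v_c = √(μ/r) = 2930 m/s.
Escape speed v_esc = √(2μ/r) = √2 × v_c = 4144 m/s.
Δv = v_esc − v_c = 1214 m/s = 1.214 km/s.

Δv ≈ 1.21 km/s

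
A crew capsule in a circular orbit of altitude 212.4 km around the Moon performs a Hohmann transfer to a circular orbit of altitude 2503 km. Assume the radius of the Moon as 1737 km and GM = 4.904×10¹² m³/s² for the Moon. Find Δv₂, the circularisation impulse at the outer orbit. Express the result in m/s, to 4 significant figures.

r₁ = 1737 + 212.4 = 1949.4 km = 1.9494×10⁶ m.
r₂ = 1737 + 2503 = 4240.0 km = 4.2400×10⁶ m.
Transfer ellipse a_t = (r₁ + r₂)/2 = 3.095×10⁶ m.
At r₁: circular v_c1 = √(μ/r₁) = 1586 m/s; transfer-perilune v_p = √[μ(2/r₁ − 1/a_t)] = 1857 m/s.
At r₂: circular v_c2 = √(μ/r₂) = 1075 m/s; transfer-apolune v_a = √[μ(2/r₂ − 1/a_t)] = 853.6 m/s.
Δv₂ = v_c2 − v_a = 221.9 m/s.

Δv ≈ 221.9 m/s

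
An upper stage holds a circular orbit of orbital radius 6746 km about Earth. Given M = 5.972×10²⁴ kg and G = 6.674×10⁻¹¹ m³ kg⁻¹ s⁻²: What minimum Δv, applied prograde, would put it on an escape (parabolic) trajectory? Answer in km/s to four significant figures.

Δv ≈ 3.184 km/s

μ = GM = 6.674×10⁻¹¹ × 5.972×10²⁴ = 3.986×10¹⁴ m³/s².
r = 6746 km = 6.746×10⁶ m.
Circular speed v_c = √(μ/r) = 7687 m/s.
Escape speed v_esc = √(2μ/r) = √2 × v_c = 10870 m/s.
Δv = v_esc − v_c = 3184 m/s = 3.184 km/s.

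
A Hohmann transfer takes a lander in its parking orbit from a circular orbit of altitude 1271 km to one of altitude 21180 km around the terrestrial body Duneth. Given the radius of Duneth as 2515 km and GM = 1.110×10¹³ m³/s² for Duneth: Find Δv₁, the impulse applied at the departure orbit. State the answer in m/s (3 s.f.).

r₁ = 2515 + 1271 = 3786.0 km = 3.7860×10⁶ m.
r₂ = 2515 + 21180 = 23695 km = 2.3695×10⁷ m.
Transfer ellipse a_t = (r₁ + r₂)/2 = 1.374×10⁷ m.
At r₁: circular v_c1 = √(μ/r₁) = 1712 m/s; transfer-periapsis v_p = √[μ(2/r₁ − 1/a_t)] = 2249 m/s.
Δv₁ = v_p − v_c1 = 536.3 m/s.

Δv ≈ 536 m/s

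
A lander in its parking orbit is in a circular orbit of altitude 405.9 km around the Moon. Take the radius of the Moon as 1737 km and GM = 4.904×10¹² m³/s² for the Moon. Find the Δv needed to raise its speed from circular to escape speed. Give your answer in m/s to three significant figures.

Δv ≈ 627 m/s

r = 1737 + 405.9 = 2142.9 km = 2.1429×10⁶ m.
Circular speed v_c = √(μ/r) = 1513 m/s.
Escape speed v_esc = √(2μ/r) = √2 × v_c = 2139 m/s.
Δv = v_esc − v_c = 626.6 m/s.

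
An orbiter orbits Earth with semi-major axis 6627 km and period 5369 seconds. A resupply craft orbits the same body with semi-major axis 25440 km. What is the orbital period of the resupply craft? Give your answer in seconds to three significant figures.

T₂ ≈ 40400 seconds

Kepler's third law: T² ∝ a³, so T₂ = T₁ (a₂/a₁)^(3/2).
a₂/a₁ = 3.839, (a₂/a₁)^(3/2) = 7.521.
T₂ = 5369 × 7.521 = 40380 seconds.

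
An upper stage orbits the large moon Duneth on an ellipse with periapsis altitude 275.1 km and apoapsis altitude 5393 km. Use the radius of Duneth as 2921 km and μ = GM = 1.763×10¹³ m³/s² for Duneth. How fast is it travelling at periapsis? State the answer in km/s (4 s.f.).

r_p = 2921 + 275.1 = 3196.1 km = 3.1961×10⁶ m.
r_a = 2921 + 5393 = 8314.0 km = 8.3140×10⁶ m.
Semi-major axis a = (r_p + r_a)/2 = 5755.1 km = 5.755×10⁶ m.
Vis-viva: v² = μ(2/r − 1/a) = 1.763×10¹³ × (6.258×10⁻⁷ − 1.738×10⁻⁷) = 7.969×10⁶ m²/s².
v = 2823 m/s = 2.823 km/s.

v ≈ 2.823 km/s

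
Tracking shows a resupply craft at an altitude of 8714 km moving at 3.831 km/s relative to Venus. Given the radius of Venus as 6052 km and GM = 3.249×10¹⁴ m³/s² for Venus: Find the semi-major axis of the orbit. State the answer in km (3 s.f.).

r = 6052 + 8714 = 14766 km = 1.477×10⁷ m.
Vis-viva rearranged: 1/a = 2/r − v²/μ = 1.354×10⁻⁷ − 4.517×10⁻⁸ = 9.027×10⁻⁸ m⁻¹.
a = 1.108×10⁷ m = 11077 km.

a ≈ 11100 km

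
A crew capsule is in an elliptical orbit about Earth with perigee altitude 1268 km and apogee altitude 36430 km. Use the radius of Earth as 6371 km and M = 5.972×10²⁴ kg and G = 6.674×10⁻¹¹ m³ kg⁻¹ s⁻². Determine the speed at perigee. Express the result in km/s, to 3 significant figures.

μ = GM = 6.674×10⁻¹¹ × 5.972×10²⁴ = 3.986×10¹⁴ m³/s².
r_p = 6371 + 1268 = 7639.0 km = 7.6390×10⁶ m.
r_a = 6371 + 36430 = 42801 km = 4.2801×10⁷ m.
Semi-major axis a = (r_p + r_a)/2 = 25220 km = 2.522×10⁷ m.
Vis-viva: v² = μ(2/r − 1/a) = 3.986×10¹⁴ × (2.618×10⁻⁷ − 3.965×10⁻⁸) = 8.855×10⁷ m²/s².
v = 9410 m/s = 9.410 km/s.

v ≈ 9.41 km/s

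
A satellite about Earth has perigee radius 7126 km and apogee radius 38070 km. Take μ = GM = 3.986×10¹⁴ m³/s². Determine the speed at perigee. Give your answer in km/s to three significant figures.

v ≈ 9.71 km/s

Semi-major axis a = (r_p + r_a)/2 = 22598 km = 2.260×10⁷ m.
Vis-viva: v² = μ(2/r − 1/a) = 3.986×10¹⁴ × (2.807×10⁻⁷ − 4.425×10⁻⁸) = 9.423×10⁷ m²/s².
v = 9707 m/s = 9.707 km/s.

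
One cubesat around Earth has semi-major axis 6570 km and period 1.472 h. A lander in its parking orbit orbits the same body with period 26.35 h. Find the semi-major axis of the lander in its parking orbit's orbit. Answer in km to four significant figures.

Kepler's third law: a³ ∝ T², so a₂ = a₁ (T₂/T₁)^(2/3).
T₂/T₁ = 17.90, (T₂/T₁)^(2/3) = 6.843.
a₂ = 6570 × 6.843 = 44960 km.

a₂ ≈ 44960 km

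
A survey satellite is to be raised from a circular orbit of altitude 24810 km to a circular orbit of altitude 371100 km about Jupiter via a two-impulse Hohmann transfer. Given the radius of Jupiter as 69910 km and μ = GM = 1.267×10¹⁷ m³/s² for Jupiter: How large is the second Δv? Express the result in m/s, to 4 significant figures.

Δv ≈ 6871 m/s

r₁ = 69910 + 24810 = 94720 km = 9.4720×10⁷ m.
r₂ = 69910 + 371100 = 441010 km = 4.4101×10⁸ m.
Transfer ellipse a_t = (r₁ + r₂)/2 = 2.679×10⁸ m.
At r₁: circular v_c1 = √(μ/r₁) = 36570 m/s; transfer-perijove v_p = √[μ(2/r₁ − 1/a_t)] = 46930 m/s.
At r₂: circular v_c2 = √(μ/r₂) = 16950 m/s; transfer-apojove v_a = √[μ(2/r₂ − 1/a_t)] = 10080 m/s.
Δv₂ = v_c2 − v_a = 6871 m/s.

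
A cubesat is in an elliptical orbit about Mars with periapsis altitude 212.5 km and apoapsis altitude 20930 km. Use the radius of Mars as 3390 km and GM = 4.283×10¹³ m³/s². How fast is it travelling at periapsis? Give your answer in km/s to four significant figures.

r_p = 3390 + 212.5 = 3602.5 km = 3.6025×10⁶ m.
r_a = 3390 + 20930 = 24320 km = 2.4320×10⁷ m.
Semi-major axis a = (r_p + r_a)/2 = 13961 km = 1.396×10⁷ m.
Vis-viva: v² = μ(2/r − 1/a) = 4.283×10¹³ × (5.552×10⁻⁷ − 7.163×10⁻⁸) = 2.071×10⁷ m²/s².
v = 4551 m/s = 4.551 km/s.

v ≈ 4.551 km/s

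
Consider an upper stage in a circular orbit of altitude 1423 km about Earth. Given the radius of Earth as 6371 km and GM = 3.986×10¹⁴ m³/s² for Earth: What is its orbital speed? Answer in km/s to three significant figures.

r = 6371 + 1423 = 7794.0 km = 7.7940×10⁶ m.
For a circular orbit v = √(μ/r) = √(3.986×10¹⁴ / 7.794×10⁶) = √(5.114×10⁷) = 7151 m/s.
That is 7.151 km/s.

v ≈ 7.15 km/s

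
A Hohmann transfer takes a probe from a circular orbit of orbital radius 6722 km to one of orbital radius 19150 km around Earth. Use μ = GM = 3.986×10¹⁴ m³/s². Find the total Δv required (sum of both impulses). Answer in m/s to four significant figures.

Δv_total ≈ 2942 m/s

r₁ = 6722 km = 6.722×10⁶ m.
r₂ = 19150 km = 1.915×10⁷ m.
Transfer ellipse a_t = (r₁ + r₂)/2 = 1.294×10⁷ m.
At r₁: circular v_c1 = √(μ/r₁) = 7701 m/s; transfer-perigee v_p = √[μ(2/r₁ − 1/a_t)] = 9369 m/s.
Δv₁ = v_p − v_c1 = 1669 m/s.
At r₂: circular v_c2 = √(μ/r₂) = 4562 m/s; transfer-apogee v_a = √[μ(2/r₂ − 1/a_t)] = 3289 m/s.
Δv₂ = v_c2 − v_a = 1274 m/s.
Total Δv = Δv₁ + Δv₂ = 2942 m/s.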